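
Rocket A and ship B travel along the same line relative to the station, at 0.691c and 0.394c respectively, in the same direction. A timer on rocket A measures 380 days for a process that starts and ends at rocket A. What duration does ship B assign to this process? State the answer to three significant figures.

416 days

Speed of rocket A in ship B's frame: u = (v_A − v_B)/(1 − v_A v_B/c²) = (0.691 − 0.394)/(1 − 0.691×0.394) = 0.297/0.727746 = 0.40811; |u| = 0.40811c.
γ for this relative speed: γ = 1/√(1 − 0.166554) = 1.0954.
The clock on rocket A records proper time, so ship B measures Δt = γΔτ = 1.0954 × 380 = 416 days.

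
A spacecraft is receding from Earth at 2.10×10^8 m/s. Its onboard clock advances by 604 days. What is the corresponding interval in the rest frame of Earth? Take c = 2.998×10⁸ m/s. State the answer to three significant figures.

β = v/c = (2.10×10^8 m/s)/(2.998×10⁸ m/s) = 0.700467.
Lorentz factor: γ = (1 − 0.490654)^(−1/2) = 1.4012.
Time dilation: Δt = γ·Δτ = 1.4012 × 604 = 846 days.

846 days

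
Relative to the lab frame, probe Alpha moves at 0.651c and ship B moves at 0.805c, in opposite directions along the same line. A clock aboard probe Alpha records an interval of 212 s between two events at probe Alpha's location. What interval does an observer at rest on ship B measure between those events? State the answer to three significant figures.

Transform probe Alpha's velocity into ship B's frame: (0.651 + 0.805)/(1 + 0.651·0.805) = 1.456/1.524055, so the relative speed is 0.95535c.
At |u| = 0.95535c, γ = (1 − 0.912694)^(−1/2) = 3.3844.
Probe Alpha's interval is proper; time dilation gives Δt_B = γΔτ = 3.3844 × 212 s = 717 s.

717 s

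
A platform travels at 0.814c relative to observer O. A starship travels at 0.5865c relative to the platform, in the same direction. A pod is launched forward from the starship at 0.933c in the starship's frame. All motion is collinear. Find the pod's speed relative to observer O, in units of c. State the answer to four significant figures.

0.9981c

Apply u = (u'+v)/(1+u'v) twice. Pod in the platform frame: (0.933+0.5865)/(1+0.933·0.5865) = 1.5195/1.5472045 = 0.98209c.
That velocity, transformed to the rest frame of observer O: (0.98209+0.814)/(1+0.98209·0.814) = 1.79609/1.79942126 = 0.99815c.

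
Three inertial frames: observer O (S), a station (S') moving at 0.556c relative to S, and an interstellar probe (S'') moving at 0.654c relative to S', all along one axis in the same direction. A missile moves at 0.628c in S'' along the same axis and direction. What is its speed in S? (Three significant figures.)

0.973c

First combine the missile and interstellar probe (S''→S'): u₁ = (0.628 + 0.654)/(1 + 0.628×0.654) = 1.282/1.410712 = 0.90876.
Then combine with the station (S'→S): u = (0.90876 + 0.556)/(1 + 0.90876×0.556) = 1.46476/1.50527056 = 0.97309.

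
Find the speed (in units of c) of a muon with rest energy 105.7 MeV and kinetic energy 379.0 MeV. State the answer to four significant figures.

K = (γ−1)mc², so γ = 1 + 379.0/105.7 = 4.5856.
Then v/c = √(1 − γ⁻²) = √(1 − 0.0475563) = √0.9524437 = 0.9759.

0.9759c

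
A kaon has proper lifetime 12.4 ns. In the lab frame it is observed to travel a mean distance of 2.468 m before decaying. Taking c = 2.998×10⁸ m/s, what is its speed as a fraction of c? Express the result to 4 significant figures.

0.5531c

d = βγcτ ⇒ βγ = d/(cτ) = 2.468 m / (3.71752 m) = 0.66388.
β = (βγ)/√(1+(βγ)²) = 0.66388/√1.440737 = 0.5531.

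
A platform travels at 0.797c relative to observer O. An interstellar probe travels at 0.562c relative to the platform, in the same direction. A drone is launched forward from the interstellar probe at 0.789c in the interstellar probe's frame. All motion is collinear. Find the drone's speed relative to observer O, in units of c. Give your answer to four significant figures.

Compose velocities in two stages. Stage 1 (into S'): u₁ = (0.789+0.562)/(1+0.789×0.562) = 0.93597.
Stage 2 (into S): u = (0.93597+0.797)/(1+0.93597×0.797) = 0.99256, so the speed is 0.9926c.

0.9926c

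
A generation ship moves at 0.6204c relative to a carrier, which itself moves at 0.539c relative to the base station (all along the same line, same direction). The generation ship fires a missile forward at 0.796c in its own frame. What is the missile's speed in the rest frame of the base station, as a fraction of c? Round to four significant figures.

0.9842c

Apply u = (u'+v)/(1+u'v) twice. Missile in the carrier frame: (0.796+0.6204)/(1+0.796·0.6204) = 1.4164/1.4938384 = 0.94816c.
That velocity, transformed to the rest frame of the base station: (0.94816+0.539)/(1+0.94816·0.539) = 1.48716/1.51105824 = 0.98418c.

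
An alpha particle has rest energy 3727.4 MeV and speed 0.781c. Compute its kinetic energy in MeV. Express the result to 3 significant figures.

2240 MeV

γ = 1/√(1 − β²) = 1/√(1 − 0.609961) = 1/√0.390039 = 1/0.624531 = 1.6012.
Kinetic energy: K = (γ − 1)mc² = (1.6012 − 1) × 3727.4 MeV = 0.6012 × 3727.4 = 2240 MeV.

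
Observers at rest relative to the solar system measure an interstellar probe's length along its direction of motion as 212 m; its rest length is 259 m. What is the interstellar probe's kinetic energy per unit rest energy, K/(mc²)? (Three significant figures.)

γ = L₀/L = 259/212 = 1.2217.
K/(mc²) = γ − 1 = 1.2217 − 1 = 0.222.

0.222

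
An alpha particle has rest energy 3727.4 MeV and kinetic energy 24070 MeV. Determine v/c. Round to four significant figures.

K = (γ−1)mc², so γ = 1 + 24070/3727.4 = 7.4576.
Then v/c = √(1 − γ⁻²) = √(1 − 0.0179805) = √0.9820195 = 0.9910.

0.9910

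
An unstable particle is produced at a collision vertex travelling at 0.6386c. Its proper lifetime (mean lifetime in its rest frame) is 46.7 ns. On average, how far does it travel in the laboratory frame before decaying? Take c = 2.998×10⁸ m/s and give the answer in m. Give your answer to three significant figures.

β² = 0.40780996, so γ = 1/√0.59219004 = 1.2995.
Lab-frame lifetime: Δt = γτ = 1.2995 × 46.7 ns = 60.687 ns.
Distance: d = vΔt = 0.6386 × 2.998×10⁸ m/s × 6.0687×10^-8 s = 11.6 m.

11.6 m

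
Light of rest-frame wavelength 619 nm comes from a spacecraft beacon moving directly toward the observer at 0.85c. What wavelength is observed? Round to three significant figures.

Relativistic Doppler for wavelength: λ_obs = λ_src · √((1−β)/(1+β)).
With β = 0.85: factor = √(0.15/1.85) = 0.28475.
λ_obs = 619 × 0.28475 = 176 nm.

176 nm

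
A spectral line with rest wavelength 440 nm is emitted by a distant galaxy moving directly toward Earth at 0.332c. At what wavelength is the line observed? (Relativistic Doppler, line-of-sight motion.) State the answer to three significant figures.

312 nm

Relativistic Doppler for wavelength: λ_obs = λ_src · √((1−β)/(1+β)).
With β = 0.332: factor = √(0.668/1.332) = 0.70817.
λ_obs = 440 × 0.70817 = 312 nm.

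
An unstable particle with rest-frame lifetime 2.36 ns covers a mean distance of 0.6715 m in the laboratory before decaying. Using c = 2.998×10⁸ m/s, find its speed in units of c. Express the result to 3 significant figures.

Let x = d/(cτ) = 0.6715 m / (2.998×10⁸ m/s × 2.360×10^-9 s) = 0.94908. Since d = βγcτ, x = βγ = β/√(1−β²).
Solving: β² = x²/(1+x²) = 0.900753/1.900753 = 0.473893, so β = 0.688.

0.688c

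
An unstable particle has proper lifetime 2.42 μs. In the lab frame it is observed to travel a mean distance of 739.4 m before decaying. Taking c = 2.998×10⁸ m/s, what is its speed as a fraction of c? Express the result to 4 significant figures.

d = βγcτ ⇒ βγ = d/(cτ) = 739.4 m / (725.516 m) = 1.0191.
β = (βγ)/√(1+(βγ)²) = 1.0191/√2.03856 = 0.7138.

0.7138c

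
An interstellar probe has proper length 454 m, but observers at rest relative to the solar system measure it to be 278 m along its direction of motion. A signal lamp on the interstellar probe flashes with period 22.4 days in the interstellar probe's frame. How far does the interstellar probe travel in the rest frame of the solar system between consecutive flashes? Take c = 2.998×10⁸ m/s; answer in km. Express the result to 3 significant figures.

γ = L₀/L = 454/278 = 1.63309.
β = √(1 − 1/γ²) = 0.7906. Lab-frame period = γτ = 1.63309×22.4 days = 36.581 days. Distance = βc × γτ = 0.7906 × 2.998×10⁸ m/s × 3160598.4 s = 7.4913×10^14 m = 7.49×10^11 km.

7.49×10^11 km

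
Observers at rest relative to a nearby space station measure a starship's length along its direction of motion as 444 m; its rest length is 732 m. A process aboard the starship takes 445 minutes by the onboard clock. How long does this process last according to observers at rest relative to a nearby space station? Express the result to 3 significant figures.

734 minutes

From L = L₀/γ: γ = 732/444 = 1.64865.
Δt = γΔτ = 1.64865 × 445 = 734 minutes.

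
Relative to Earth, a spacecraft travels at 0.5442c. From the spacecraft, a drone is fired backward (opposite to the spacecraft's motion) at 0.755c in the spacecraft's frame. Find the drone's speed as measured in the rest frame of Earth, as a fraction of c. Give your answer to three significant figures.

Relativistic velocity addition: u = (u' + v)/(1 + u'v/c²), with u' = −0.755c and v = 0.5442c.
Numerator: −0.755 + 0.5442 = −0.2108. Denominator: 1 + (−0.755)(0.5442) = 0.589129.
u = −0.2108/0.589129 = −0.35782, so the speed is 0.358c.

0.358c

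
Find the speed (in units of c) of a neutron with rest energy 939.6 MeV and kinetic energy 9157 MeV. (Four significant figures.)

γ = 1 + K/(mc²) = 1 + 9157/939.6 = 10.746.
β = √(1 − 1/γ²) = √(1 − 0.00865977) = √0.99134023 = 0.9957.

0.9957c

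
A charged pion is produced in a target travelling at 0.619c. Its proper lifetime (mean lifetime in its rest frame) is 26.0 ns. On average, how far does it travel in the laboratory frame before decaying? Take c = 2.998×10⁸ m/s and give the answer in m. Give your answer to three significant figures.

With β = 0.619, γ = 1/√(1 − 0.619²) = 1/√0.616839 = 1.2733.
Lab-frame lifetime: Δt = γτ = 1.2733 × 26.0 ns = 33.106 ns.
Distance: d = vΔt = 0.619 × 2.998×10⁸ m/s × 3.3106×10^-8 s = 6.14 m.

6.14 m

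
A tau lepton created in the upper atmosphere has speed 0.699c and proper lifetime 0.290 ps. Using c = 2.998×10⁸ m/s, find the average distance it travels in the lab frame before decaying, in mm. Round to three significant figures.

0.0850 mm

γ = 1/√(1 − β²) = 1/√(1 − 0.488601) = 1/√0.511399 = 1/0.715122 = 1.3984.
Lab-frame lifetime: Δt = γτ = 1.3984 × 0.290 ps = 0.40554 ps.
Distance: d = vΔt = 0.699 × 2.998×10⁸ m/s × 4.0554×10^-13 s = 8.50×10^-5 m = 0.0850 mm.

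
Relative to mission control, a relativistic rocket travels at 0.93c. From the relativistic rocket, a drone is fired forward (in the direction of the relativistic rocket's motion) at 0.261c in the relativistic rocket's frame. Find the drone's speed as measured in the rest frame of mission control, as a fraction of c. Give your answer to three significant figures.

In units of c, u = (u' + v)/(1 + u'v) with u' = 0.261 and v = 0.93.
Numerator: 0.261 + 0.93 = 1.191. Denominator: 1 + (0.261)(0.93) = 1.24273.
u = 1.191/1.24273 = 0.95837, so the speed is 0.958c.

0.958c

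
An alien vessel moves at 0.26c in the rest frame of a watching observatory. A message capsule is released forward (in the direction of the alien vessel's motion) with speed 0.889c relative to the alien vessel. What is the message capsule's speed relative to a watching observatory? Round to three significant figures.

0.933c

In units of c, u = (u' + v)/(1 + u'v) with u' = 0.889 and v = 0.26.
Numerator: 0.889 + 0.26 = 1.149. Denominator: 1 + (0.889)(0.26) = 1.23114.
u = 1.149/1.23114 = 0.93328, so the speed is 0.933c.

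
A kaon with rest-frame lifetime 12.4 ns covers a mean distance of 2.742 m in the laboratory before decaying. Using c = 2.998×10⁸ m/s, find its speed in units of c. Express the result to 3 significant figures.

d = βγcτ ⇒ βγ = d/(cτ) = 2.742 m / (3.71752 m) = 0.73759.
β = (βγ)/√(1+(βγ)²) = 0.73759/√1.544039 = 0.594.

0.594c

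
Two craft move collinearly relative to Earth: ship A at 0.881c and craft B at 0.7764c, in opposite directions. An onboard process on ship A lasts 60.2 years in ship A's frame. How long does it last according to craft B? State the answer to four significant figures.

340.0 years

The velocity of ship A relative to craft B is (0.881 + 0.7764)c / (1 + 0.881×0.7764) = 0.9842c; relative speed 0.9842c.
At |u| = 0.9842c, γ = (1 − 0.96865)^(−1/2) = 5.6478.
Ship A's interval is proper; time dilation gives Δt_B = γΔτ = 5.6478 × 60.2 years = 340.0 years.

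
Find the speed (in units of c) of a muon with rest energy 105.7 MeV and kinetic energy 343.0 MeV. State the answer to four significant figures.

γ = 1 + K/(mc²) = 1 + 343.0/105.7 = 4.245.
β = √(1 − 1/γ²) = √(1 − 0.0554938) = √0.9445062 = 0.9719.

0.9719c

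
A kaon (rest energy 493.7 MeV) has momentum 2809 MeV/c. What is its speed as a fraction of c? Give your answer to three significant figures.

0.985c

pc/(mc²) = 2809/493.7 = 5.6897 = βγ = β/√(1−β²).
So β² = x²/(1 + x²) with x = 5.6897: x² = 32.3727, β² = 32.3727/33.3727 = 0.970035, β = 0.985.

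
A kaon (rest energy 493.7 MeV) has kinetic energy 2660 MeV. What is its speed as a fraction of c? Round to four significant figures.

γ = 1 + K/(mc²) = 1 + 2660/493.7 = 6.3879.
β = √(1 − 1/γ²) = √(1 − 0.0245066) = √0.9754934 = 0.9877.

0.9877c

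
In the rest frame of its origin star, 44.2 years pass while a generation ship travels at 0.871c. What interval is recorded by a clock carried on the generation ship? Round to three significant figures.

21.7 years

With β = 0.871, γ = 1/√(1 − 0.871²) = 1/√0.241359 = 2.0355.
The moving clock records proper time: Δτ = Δt/γ = 44.2/2.0355 = 21.7 years.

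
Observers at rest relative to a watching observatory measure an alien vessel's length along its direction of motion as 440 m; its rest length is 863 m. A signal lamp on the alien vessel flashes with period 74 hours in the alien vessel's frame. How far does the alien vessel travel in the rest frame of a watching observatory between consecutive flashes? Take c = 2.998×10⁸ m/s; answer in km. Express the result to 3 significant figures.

From L = L₀/γ: γ = 863/440 = 1.96136.
β = √(1 − 1/γ²) = 0.86026. Lab-frame period = γτ = 1.96136×74 hours = 145.14 hours. Distance = βc × γτ = 0.86026 × 2.998×10⁸ m/s × 522504 s = 1.3476×10^14 m = 1.35×10^11 km.

1.35×10^11 km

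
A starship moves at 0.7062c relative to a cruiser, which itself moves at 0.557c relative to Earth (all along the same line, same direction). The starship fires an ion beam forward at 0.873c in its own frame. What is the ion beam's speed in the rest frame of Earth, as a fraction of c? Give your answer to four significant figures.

0.9934c

First combine the ion beam and starship (S''→S'): u₁ = (0.873 + 0.7062)/(1 + 0.873×0.7062) = 1.5792/1.6165126 = 0.97692.
Then combine with the cruiser (S'→S): u = (0.97692 + 0.557)/(1 + 0.97692×0.557) = 1.53392/1.54414444 = 0.99338.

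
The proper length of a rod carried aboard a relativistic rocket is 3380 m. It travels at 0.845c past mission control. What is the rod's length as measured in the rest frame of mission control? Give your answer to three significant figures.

With β = 0.845, γ = 1/√(1 − 0.845²) = 1/√0.285975 = 1.87.
Along the direction of motion the measured length is L₀/γ = 3380/1.87 = 1810 m.

1810 m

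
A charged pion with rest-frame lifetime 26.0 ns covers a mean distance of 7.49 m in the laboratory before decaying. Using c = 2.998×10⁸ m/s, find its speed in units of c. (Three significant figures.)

Let x = d/(cτ) = 7.490 m / (2.998×10⁸ m/s × 2.600×10^-8 s) = 0.9609. Since d = βγcτ, x = βγ = β/√(1−β²).
Solving: β² = x²/(1+x²) = 0.923329/1.923329 = 0.480068, so β = 0.693.

0.693c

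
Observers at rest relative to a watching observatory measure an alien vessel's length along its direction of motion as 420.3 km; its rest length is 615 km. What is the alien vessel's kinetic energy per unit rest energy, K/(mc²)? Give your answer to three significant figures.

Length contraction gives γ = L₀/L = 615/420.3 = 1.46324.
K/(mc²) = γ − 1 = 1.46324 − 1 = 0.463.

0.463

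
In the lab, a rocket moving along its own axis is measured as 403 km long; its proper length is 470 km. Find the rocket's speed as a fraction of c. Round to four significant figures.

0.5146c

Length contraction gives γ = L₀/L = 470/403 = 1.1663.
β = √(1 − 1/γ²) = √0.264844 = 0.5146.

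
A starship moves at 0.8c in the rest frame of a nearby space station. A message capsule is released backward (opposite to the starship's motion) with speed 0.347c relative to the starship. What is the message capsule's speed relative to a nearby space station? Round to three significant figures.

0.627c

In units of c, u = (u' + v)/(1 + u'v) with u' = −0.347 and v = 0.8.
Numerator: −0.347 + 0.8 = 0.453. Denominator: 1 + (−0.347)(0.8) = 0.7224.
u = 0.453/0.7224 = 0.62708, so the speed is 0.627c.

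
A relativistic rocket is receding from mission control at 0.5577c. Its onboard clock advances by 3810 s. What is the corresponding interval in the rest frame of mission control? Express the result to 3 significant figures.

4590 s

γ = 1/√(1 − β²) = 1/√(1 − 0.31102929) = 1/√0.68897071 = 1/0.830043 = 1.2048.
The onboard clock measures proper time, so the interval in the rest frame of mission control is dilated: Δt = γ·Δτ = 1.2048 × 3810 s = 4590 s.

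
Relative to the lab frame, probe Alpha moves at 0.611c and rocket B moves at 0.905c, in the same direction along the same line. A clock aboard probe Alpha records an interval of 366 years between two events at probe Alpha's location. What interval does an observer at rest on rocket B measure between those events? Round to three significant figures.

486 years

The velocity of probe Alpha relative to rocket B is (0.611 − 0.905)c / (1 − 0.611×0.905) = −0.65765c; relative speed 0.65765c.
At |u| = 0.65765c, γ = (1 − 0.432504)^(−1/2) = 1.3275.
The clock on probe Alpha records proper time, so rocket B measures Δt = γΔτ = 1.3275 × 366 = 486 years.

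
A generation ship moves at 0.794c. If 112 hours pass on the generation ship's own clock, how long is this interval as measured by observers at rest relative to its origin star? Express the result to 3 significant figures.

184 hours

γ = 1/√(1 − β²) = 1/√(1 − 0.630436) = 1/√0.369564 = 1/0.607918 = 1.645.
The onboard clock measures proper time, so the interval in the rest frame of its origin star is dilated: Δt = γ·Δτ = 1.645 × 112 hours = 184 hours.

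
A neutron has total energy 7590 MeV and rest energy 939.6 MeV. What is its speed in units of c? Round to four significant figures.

γ = E/(mc²) = 7590/939.6 = 8.0779.
β = √(1 − 1/γ²) = √(1 − 0.0153251) = √0.9846749 = 0.9923.

0.9923c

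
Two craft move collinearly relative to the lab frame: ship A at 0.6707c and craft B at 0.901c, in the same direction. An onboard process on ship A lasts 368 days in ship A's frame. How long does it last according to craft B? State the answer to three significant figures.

Transform ship A's velocity into craft B's frame: (0.6707 − 0.901)/(1 − 0.6707·0.901) = −0.2303/0.3956993, so the relative speed is 0.58201c.
γ for this relative speed: γ = 1/√(1 − 0.338736) = 1.2297.
Ship A's interval is proper; time dilation gives Δt_B = γΔτ = 1.2297 × 368 days = 453 days.

453 days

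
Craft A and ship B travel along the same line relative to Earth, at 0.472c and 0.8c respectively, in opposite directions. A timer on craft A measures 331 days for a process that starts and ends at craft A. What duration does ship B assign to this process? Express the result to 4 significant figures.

862.0 days

Transform craft A's velocity into ship B's frame: (0.472 + 0.8)/(1 + 0.472·0.8) = 1.272/1.3776, so the relative speed is 0.92334c.
γ for this relative speed: γ = 1/√(1 − 0.852557) = 2.6043.
The clock on craft A records proper time, so ship B measures Δt = γΔτ = 2.6043 × 331 = 862.0 days.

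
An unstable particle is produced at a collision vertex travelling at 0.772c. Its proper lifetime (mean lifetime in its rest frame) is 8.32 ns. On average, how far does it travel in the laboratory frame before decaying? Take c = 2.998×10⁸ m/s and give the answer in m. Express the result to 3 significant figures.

γ = 1/√(1 − β²) = 1/√(1 − 0.595984) = 1/√0.404016 = 1/0.635623 = 1.5733.
Lab-frame lifetime: Δt = γτ = 1.5733 × 8.32 ns = 13.09 ns.
Distance: d = vΔt = 0.772 × 2.998×10⁸ m/s × 1.3090×10^-8 s = 3.03 m.

3.03 m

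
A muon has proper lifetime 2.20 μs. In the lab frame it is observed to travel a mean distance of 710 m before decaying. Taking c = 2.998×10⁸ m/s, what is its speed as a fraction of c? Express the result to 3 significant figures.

0.733c

Lab distance = (lab lifetime)·v = γτ·βc, so βγ = d/(cτ) = 710.0/(2.998×10⁸ × 2.200×10^-6) = 1.0765.
With βγ = 1.0765: γ² = 1 + (βγ)² = 2.15885, and β = (βγ)/γ = 1.0765/1.4693 = 0.733.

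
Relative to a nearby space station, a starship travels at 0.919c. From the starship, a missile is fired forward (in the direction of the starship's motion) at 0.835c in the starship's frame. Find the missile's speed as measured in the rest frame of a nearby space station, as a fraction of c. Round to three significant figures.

0.992c

In units of c, u = (u' + v)/(1 + u'v) with u' = 0.835 and v = 0.919.
Numerator: 0.835 + 0.919 = 1.754. Denominator: 1 + (0.835)(0.919) = 1.767365.
u = 1.754/1.767365 = 0.99244, so the speed is 0.992c.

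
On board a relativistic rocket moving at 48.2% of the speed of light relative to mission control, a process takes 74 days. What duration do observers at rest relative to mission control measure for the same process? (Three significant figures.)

γ = 1/√(1 − β²) = 1/√(1 − 0.232324) = 1/√0.767676 = 1/0.876171 = 1.1413.
Time dilation: Δt = γ·Δτ = 1.1413 × 74 = 84.5 days.

84.5 days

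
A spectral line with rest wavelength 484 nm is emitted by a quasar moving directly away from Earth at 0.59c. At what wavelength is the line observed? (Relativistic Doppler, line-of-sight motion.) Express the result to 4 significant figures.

953.1 nm

Relativistic Doppler for wavelength: λ_obs = λ_src · √((1+β)/(1−β)).
With β = 0.59: factor = √(1.59/0.41) = 1.9693.
λ_obs = 484 × 1.9693 = 953.1 nm.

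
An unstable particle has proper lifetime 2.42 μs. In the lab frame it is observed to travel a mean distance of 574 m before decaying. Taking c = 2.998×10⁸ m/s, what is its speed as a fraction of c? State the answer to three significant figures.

Lab distance = (lab lifetime)·v = γτ·βc, so βγ = d/(cτ) = 574.0/(2.998×10⁸ × 2.420×10^-6) = 0.79116.
With βγ = 0.79116: γ² = 1 + (βγ)² = 1.625934, and β = (βγ)/γ = 0.79116/1.27512 = 0.620.

0.620c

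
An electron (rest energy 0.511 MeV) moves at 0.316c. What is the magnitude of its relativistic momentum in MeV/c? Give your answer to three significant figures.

0.170 MeV/c

With β = 0.316, γ = 1/√(1 − 0.316²) = 1/√0.900144 = 1.054.
Momentum: p = γβ·mc = 1.054 × 0.316 × 0.511 MeV/c = 0.170 MeV/c.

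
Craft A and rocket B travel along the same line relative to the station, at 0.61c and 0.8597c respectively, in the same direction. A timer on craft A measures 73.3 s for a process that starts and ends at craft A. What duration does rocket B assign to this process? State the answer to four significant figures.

86.13 s

The velocity of craft A relative to rocket B is (0.61 − 0.8597)c / (1 − 0.61×0.8597) = −0.52504c; relative speed 0.52504c.
At |u| = 0.52504c, γ = (1 − 0.275667)^(−1/2) = 1.175.
The clock on craft A records proper time, so rocket B measures Δt = γΔτ = 1.175 × 73.3 = 86.13 s.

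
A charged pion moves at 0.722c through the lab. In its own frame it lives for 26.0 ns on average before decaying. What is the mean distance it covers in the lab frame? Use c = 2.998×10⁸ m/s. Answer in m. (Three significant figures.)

γ = 1/√(1 − β²) = 1/√(1 − 0.521284) = 1/√0.478716 = 1/0.691893 = 1.4453.
Lab-frame lifetime: Δt = γτ = 1.4453 × 26.0 ns = 37.578 ns.
Distance: d = vΔt = 0.722 × 2.998×10⁸ m/s × 3.7578×10^-8 s = 8.13 m.

8.13 m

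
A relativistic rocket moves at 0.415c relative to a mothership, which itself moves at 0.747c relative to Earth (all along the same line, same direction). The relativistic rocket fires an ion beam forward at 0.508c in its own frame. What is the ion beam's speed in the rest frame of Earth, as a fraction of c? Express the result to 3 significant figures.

Compose velocities in two stages. Stage 1 (into S'): u₁ = (0.508+0.415)/(1+0.508×0.415) = 0.76229.
Stage 2 (into S): u = (0.76229+0.747)/(1+0.76229×0.747) = 0.96168, so the speed is 0.962c.

0.962c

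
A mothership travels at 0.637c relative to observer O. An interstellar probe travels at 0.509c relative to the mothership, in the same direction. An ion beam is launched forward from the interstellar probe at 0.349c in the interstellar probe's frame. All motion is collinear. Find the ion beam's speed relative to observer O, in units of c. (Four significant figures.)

Compose velocities in two stages. Stage 1 (into S'): u₁ = (0.349+0.509)/(1+0.349×0.509) = 0.72858.
Stage 2 (into S): u = (0.72858+0.637)/(1+0.72858×0.637) = 0.93271, so the speed is 0.9327c.

0.9327c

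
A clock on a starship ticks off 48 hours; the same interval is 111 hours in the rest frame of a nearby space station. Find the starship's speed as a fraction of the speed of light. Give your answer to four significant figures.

γ = Δt/Δτ = 111/48 = 2.3125.
β = √(1 − 1/γ²) = √(1 − 0.186998) = √0.813002 = 0.9017.

0.9017c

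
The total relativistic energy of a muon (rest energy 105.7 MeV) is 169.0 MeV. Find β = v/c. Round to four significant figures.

0.7803

Total energy E = γmc² gives γ = 169.0/105.7 = 1.5989.
Hence β = √(1 − 1/γ²) = √(1 − 0.391163) = √0.608837 = 0.7803.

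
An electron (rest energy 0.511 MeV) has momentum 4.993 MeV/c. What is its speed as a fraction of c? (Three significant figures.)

0.995c

pc/(mc²) = 4.993/0.511 = 9.771 = βγ = β/√(1−β²).
So β² = x²/(1 + x²) with x = 9.771: x² = 95.4724, β² = 95.4724/96.4724 = 0.989634, β = 0.995.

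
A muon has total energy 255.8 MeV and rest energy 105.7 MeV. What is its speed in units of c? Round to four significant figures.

0.9106c

Total energy E = γmc² gives γ = 255.8/105.7 = 2.4201.
Hence β = √(1 − 1/γ²) = √(1 − 0.170739) = √0.829261 = 0.9106.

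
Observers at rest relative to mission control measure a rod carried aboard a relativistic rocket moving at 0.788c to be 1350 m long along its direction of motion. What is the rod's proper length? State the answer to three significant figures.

With β = 0.788, γ = 1/√(1 − 0.788²) = 1/√0.379056 = 1.6242.
Proper length: L₀ = γ·L = 1.6242 × 1350 = 2190 m.

2190 m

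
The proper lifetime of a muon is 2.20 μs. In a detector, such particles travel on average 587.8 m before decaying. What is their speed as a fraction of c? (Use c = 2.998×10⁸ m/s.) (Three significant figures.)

Lab distance = (lab lifetime)·v = γτ·βc, so βγ = d/(cτ) = 587.8/(2.998×10⁸ × 2.200×10^-6) = 0.8912.
With βγ = 0.8912: γ² = 1 + (βγ)² = 1.794237, and β = (βγ)/γ = 0.8912/1.33949 = 0.665.

0.665c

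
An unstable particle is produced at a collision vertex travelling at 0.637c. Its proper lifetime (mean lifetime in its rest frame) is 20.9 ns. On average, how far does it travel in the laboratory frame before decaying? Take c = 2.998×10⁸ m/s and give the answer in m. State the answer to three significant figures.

β² = 0.405769, so γ = 1/√0.594231 = 1.2972.
Lab-frame lifetime: Δt = γτ = 1.2972 × 20.9 ns = 27.111 ns.
Distance: d = vΔt = 0.637 × 2.998×10⁸ m/s × 2.7111×10^-8 s = 5.18 m.

5.18 m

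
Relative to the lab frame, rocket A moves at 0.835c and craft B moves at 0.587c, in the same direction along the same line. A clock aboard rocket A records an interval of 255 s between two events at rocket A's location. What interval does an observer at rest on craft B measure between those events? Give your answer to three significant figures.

292 s

Transform rocket A's velocity into craft B's frame: (0.835 − 0.587)/(1 − 0.835·0.587) = 0.248/0.509855, so the relative speed is 0.48641c.
At |u| = 0.48641c, γ = (1 − 0.236595)^(−1/2) = 1.1445.
The clock on rocket A records proper time, so craft B measures Δt = γΔτ = 1.1445 × 255 = 292 s.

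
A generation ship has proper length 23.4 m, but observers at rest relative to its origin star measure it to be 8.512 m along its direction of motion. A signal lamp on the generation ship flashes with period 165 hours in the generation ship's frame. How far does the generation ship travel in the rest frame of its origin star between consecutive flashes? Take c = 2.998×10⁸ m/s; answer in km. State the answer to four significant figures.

γ = L₀/L = 23.4/8.512 = 2.74906.
β = √(1 − 1/γ²) = 0.93149. Lab-frame period = γτ = 2.74906×165 hours = 453.59 hours. Distance = βc × γτ = 0.93149 × 2.998×10⁸ m/s × 1632924 s = 4.5601×10^14 m = 4.560×10^11 km.

4.560×10^11 km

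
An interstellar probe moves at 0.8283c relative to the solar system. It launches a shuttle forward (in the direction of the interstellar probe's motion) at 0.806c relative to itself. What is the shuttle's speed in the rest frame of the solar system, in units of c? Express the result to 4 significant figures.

Relativistic velocity addition: u = (u' + v)/(1 + u'v/c²), with u' = 0.806c and v = 0.8283c.
Numerator: 0.806 + 0.8283 = 1.6343. Denominator: 1 + (0.806)(0.8283) = 1.6676098.
u = 1.6343/1.6676098 = 0.98003, so the speed is 0.9800c.

0.9800c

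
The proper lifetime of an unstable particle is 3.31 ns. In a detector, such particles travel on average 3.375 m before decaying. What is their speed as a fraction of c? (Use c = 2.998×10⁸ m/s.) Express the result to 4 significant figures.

d = βγcτ ⇒ βγ = d/(cτ) = 3.375 m / (0.992338 m) = 3.4011.
β = (βγ)/√(1+(βγ)²) = 3.4011/√12.5675 = 0.9594.

0.9594c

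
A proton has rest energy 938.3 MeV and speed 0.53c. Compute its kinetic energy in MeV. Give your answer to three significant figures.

Lorentz factor: γ = (1 − 0.2809)^(−1/2) = 1.17925.
Kinetic energy: K = (γ − 1)mc² = (1.17925 − 1) × 938.3 MeV = 0.17925 × 938.3 = 168 MeV.

168 MeV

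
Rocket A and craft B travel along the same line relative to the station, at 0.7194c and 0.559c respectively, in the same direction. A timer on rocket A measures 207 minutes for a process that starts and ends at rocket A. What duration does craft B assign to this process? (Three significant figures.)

215 minutes

The velocity of rocket A relative to craft B is (0.7194 − 0.559)c / (1 − 0.7194×0.559) = 0.26829c; relative speed 0.26829c.
γ for this relative speed: γ = 1/√(1 − 0.0719795) = 1.0381.
Rocket A's interval is proper; time dilation gives Δt_B = γΔτ = 1.0381 × 207 minutes = 215 minutes.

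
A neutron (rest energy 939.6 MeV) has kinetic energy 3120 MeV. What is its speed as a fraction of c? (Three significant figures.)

0.973c

K = (γ−1)mc², so γ = 1 + 3120/939.6 = 4.3206.
Then v/c = √(1 − γ⁻²) = √(1 − 0.0535688) = √0.9464312 = 0.973.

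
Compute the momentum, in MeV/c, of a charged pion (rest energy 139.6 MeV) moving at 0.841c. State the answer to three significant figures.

217 MeV/c

γ = 1/√(1 − β²) = 1/√(1 − 0.707281) = 1/√0.292719 = 1/0.541035 = 1.8483.
Momentum: p = γβ·mc = 1.8483 × 0.841 × 139.6 MeV/c = 217 MeV/c.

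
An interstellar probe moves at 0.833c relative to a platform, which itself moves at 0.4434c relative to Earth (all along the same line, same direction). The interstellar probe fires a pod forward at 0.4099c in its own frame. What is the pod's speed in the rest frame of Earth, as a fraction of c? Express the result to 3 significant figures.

0.971c

Compose velocities in two stages. Stage 1 (into S'): u₁ = (0.4099+0.833)/(1+0.4099×0.833) = 0.92654.
Stage 2 (into S): u = (0.92654+0.4434)/(1+0.92654×0.4434) = 0.97102, so the speed is 0.971c.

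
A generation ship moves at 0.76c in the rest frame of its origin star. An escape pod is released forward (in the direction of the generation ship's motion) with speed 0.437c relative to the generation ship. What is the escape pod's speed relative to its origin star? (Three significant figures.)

0.899c

In units of c, u = (u' + v)/(1 + u'v) with u' = 0.437 and v = 0.76.
Numerator: 0.437 + 0.76 = 1.197. Denominator: 1 + (0.437)(0.76) = 1.33212.
u = 1.197/1.33212 = 0.89857, so the speed is 0.899c.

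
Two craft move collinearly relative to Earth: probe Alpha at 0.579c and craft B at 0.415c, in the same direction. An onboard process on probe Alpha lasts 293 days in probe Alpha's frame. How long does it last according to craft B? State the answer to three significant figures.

300 days

Speed of probe Alpha in craft B's frame: u = (v_A − v_B)/(1 − v_A v_B/c²) = (0.579 − 0.415)/(1 − 0.579×0.415) = 0.164/0.759715 = 0.21587; |u| = 0.21587c.
At |u| = 0.21587c, γ = (1 − 0.0465999)^(−1/2) = 1.0241.
Probe Alpha's interval is proper; time dilation gives Δt_B = γΔτ = 1.0241 × 293 days = 300 days.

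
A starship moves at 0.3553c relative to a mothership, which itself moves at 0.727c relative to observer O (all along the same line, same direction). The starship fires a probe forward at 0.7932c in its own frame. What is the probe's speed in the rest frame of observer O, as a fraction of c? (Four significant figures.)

Compose velocities in two stages. Stage 1 (into S'): u₁ = (0.7932+0.3553)/(1+0.7932×0.3553) = 0.89599.
Stage 2 (into S): u = (0.89599+0.727)/(1+0.89599×0.727) = 0.98281, so the speed is 0.9828c.

0.9828c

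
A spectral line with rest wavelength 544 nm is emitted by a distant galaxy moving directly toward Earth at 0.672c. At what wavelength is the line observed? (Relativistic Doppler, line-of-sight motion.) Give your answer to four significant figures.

240.9 nm

Relativistic Doppler for wavelength: λ_obs = λ_src · √((1−β)/(1+β)).
With β = 0.672: factor = √(0.328/1.672) = 0.44291.
λ_obs = 544 × 0.44291 = 240.9 nm.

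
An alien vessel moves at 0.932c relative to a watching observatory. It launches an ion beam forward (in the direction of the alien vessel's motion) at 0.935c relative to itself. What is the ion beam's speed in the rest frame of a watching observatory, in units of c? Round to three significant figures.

Relativistic velocity addition: u = (u' + v)/(1 + u'v/c²), with u' = 0.935c and v = 0.932c.
Numerator: 0.935 + 0.932 = 1.867. Denominator: 1 + (0.935)(0.932) = 1.87142.
u = 1.867/1.87142 = 0.99764, so the speed is 0.998c.

0.998c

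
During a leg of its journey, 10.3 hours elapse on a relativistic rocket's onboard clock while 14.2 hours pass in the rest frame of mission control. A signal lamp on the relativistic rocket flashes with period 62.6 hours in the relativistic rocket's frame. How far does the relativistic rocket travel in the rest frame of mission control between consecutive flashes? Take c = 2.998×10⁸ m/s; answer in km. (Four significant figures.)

γ = Δt/Δτ = 14.2/10.3 = 1.37864.
β = √(1 − 1/γ²) = 0.68838. Lab-frame period = γτ = 1.37864×62.6 hours = 86.303 hours. Distance = βc × γτ = 0.68838 × 2.998×10⁸ m/s × 310690.8 s = 6.4119×10^13 m = 6.412×10^10 km.

6.412×10^10 km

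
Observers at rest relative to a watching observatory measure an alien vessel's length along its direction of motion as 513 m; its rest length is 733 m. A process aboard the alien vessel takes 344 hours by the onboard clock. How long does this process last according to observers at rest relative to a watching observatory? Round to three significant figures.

492 hours

From L = L₀/γ: γ = 733/513 = 1.42885.
Δt = γΔτ = 1.42885 × 344 = 492 hours.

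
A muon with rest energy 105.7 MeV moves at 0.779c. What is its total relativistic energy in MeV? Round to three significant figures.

β² = 0.606841, so γ = 1/√0.393159 = 1.5948.
Total energy: E = γmc² = 1.5948 × 105.7 MeV = 169 MeV.

169 MeV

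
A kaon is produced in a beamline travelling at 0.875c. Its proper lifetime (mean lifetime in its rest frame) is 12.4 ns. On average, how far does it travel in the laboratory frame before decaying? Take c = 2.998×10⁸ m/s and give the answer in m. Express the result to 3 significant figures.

Lorentz factor: γ = (1 − 0.765625)^(−1/2) = 2.0656.
Lab-frame lifetime: Δt = γτ = 2.0656 × 12.4 ns = 25.613 ns.
Distance: d = vΔt = 0.875 × 2.998×10⁸ m/s × 2.5613×10^-8 s = 6.72 m.

6.72 m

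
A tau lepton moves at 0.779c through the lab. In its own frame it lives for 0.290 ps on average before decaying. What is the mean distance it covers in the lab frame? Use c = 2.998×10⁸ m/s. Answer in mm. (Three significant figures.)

0.108 mm

γ = 1/√(1 − β²) = 1/√(1 − 0.606841) = 1/√0.393159 = 1/0.627024 = 1.5948.
Lab-frame lifetime: Δt = γτ = 1.5948 × 0.290 ps = 0.46249 ps.
Distance: d = vΔt = 0.779 × 2.998×10⁸ m/s × 4.6249×10^-13 s = 1.08×10^-4 m = 0.108 mm.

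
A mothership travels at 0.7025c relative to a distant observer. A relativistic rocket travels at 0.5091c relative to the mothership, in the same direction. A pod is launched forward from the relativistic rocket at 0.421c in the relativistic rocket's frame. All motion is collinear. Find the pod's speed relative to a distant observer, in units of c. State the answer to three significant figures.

First combine the pod and relativistic rocket (S''→S'): u₁ = (0.421 + 0.5091)/(1 + 0.421×0.5091) = 0.9301/1.2143311 = 0.76594.
Then combine with the mothership (S'→S): u = (0.76594 + 0.7025)/(1 + 0.76594×0.7025) = 1.46844/1.53807285 = 0.95473.

0.955c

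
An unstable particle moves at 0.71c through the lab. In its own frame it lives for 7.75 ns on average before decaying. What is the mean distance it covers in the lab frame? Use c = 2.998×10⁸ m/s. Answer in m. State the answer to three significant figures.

2.34 m

γ = 1/√(1 − β²) = 1/√(1 − 0.5041) = 1/√0.4959 = 1/0.704202 = 1.42.
Lab-frame lifetime: Δt = γτ = 1.42 × 7.75 ns = 11.005 ns.
Distance: d = vΔt = 0.71 × 2.998×10⁸ m/s × 1.1005×10^-8 s = 2.34 m.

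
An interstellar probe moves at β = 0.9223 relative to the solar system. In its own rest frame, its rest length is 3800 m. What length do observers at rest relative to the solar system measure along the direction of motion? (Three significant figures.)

With β = 0.9223, γ = 1/√(1 − 0.9223²) = 1/√0.14936271 = 2.5875.
Along the direction of motion the measured length is L₀/γ = 3800/2.5875 = 1470 m.

1470 m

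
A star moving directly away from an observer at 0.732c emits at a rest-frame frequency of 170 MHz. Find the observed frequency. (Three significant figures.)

66.9 MHz

Relativistic Doppler (source moving away): f_obs = f_src · √((1−β)/(1+β)).
With β = 0.732: factor = √(0.268/1.732) = 0.39336.
f_obs = 170 × 0.39336 = 66.9 MHz.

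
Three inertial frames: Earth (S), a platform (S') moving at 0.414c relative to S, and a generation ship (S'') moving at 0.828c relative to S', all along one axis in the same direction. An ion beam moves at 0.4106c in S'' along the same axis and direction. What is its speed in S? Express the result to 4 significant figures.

0.9679c

Apply u = (u'+v)/(1+u'v) twice. Ion beam in the platform frame: (0.4106+0.828)/(1+0.4106·0.828) = 1.2386/1.3399768 = 0.92434c.
That velocity, transformed to the rest frame of Earth: (0.92434+0.414)/(1+0.92434·0.414) = 1.33834/1.38267676 = 0.96793c.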